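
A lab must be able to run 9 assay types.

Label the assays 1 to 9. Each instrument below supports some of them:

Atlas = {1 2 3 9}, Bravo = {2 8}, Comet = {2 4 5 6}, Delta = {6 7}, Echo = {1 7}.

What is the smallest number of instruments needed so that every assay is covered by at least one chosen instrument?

4

Atlas and Bravo and Comet and Echo together: Atlas ∪ Bravo ∪ Comet ∪ Echo = {1, 2, 3, 4, 5, 6, 7, 8, 9} — every assay is covered.
Only Bravo contains 8, so Bravo is forced; the remaining 7 assays need at least 3 more instruments (each remaining instrument adds at most 3) — so at least 4 instruments are needed, and 4 is optimal.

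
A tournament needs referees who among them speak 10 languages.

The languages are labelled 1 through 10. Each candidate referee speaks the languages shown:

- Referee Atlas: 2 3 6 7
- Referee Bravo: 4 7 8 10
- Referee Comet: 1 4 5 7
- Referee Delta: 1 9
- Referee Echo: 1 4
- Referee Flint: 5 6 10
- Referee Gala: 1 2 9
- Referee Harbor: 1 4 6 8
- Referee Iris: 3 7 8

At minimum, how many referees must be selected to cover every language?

Take {Flint, Gala, Harbor, Iris}. Their union is {1, 2, 3, 4, 5, 6, 7, 8, 9, 10}, which is all 10 languages.
No 3 of the 9 referees cover everything (all 84 combinations miss at least one language), so 4 is optimal.

4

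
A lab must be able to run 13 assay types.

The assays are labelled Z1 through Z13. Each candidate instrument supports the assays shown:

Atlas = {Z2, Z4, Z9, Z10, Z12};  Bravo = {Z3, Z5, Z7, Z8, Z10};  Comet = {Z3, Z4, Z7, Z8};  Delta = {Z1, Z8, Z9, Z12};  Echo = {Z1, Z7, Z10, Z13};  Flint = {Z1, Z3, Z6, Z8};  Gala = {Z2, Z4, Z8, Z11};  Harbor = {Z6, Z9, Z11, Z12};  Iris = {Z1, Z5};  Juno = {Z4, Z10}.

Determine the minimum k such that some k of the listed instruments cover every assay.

Atlas and Bravo and Echo and Harbor together: Atlas ∪ Bravo ∪ Echo ∪ Harbor = {Z1, Z2, Z3, Z4, Z5, Z6, Z7, Z8, Z9, Z10, Z11, Z12, Z13} — every assay is covered.
Only Echo contains Z13, so Echo is forced; the remaining 9 assays need at least 3 more instruments (each remaining instrument adds at most 4) — so at least 4 instruments are needed, and 4 is optimal.

4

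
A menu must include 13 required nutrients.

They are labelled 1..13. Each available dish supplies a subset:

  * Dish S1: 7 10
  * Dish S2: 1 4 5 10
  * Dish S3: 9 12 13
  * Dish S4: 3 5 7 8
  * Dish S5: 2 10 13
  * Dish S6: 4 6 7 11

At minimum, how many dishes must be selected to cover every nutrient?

Take {S2, S3, S4, S5, S6}. Their union is {1, 2, 3, 4, 5, 6, 7, 8, 9, 10, 11, 12, 13}, which is all 13 nutrients.
No 4 of the 6 dishes cover everything (all 15 combinations miss at least one nutrient), so 5 is optimal.

5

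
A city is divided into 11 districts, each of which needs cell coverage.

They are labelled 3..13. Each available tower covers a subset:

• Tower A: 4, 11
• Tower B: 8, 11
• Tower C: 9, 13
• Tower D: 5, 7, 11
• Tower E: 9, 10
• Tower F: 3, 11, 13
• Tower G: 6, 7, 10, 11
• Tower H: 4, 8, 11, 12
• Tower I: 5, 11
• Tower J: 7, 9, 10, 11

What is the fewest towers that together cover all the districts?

5

C and D and F and G and H together: C ∪ D ∪ F ∪ G ∪ H = {3, 4, 5, 6, 7, 8, 9, 10, 11, 12, 13} — every district is covered.
No 4 of the 10 towers cover everything (all 210 combinations miss at least one district), so 5 is optimal.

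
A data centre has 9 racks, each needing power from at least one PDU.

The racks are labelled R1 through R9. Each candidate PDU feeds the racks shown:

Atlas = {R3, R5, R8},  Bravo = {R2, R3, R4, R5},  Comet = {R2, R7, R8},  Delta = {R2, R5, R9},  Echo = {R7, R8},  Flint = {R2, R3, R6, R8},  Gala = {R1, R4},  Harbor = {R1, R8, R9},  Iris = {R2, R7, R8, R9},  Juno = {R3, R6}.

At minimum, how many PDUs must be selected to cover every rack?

Take {Comet, Delta, Flint, Gala}. Their union is {R1, R2, R3, R4, R5, R6, R7, R8, R9}, which is all 9 racks.
No 3 of the 10 PDUs cover everything (all 120 combinations miss at least one rack), so 4 is optimal.

4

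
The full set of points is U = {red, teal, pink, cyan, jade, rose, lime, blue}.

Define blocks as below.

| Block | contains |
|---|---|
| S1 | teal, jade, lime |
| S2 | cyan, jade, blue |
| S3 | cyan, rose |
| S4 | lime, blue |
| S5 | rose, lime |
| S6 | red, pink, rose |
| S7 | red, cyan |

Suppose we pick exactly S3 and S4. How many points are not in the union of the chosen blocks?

Union of S3, S4 = {cyan, rose, lime, blue}.
Not covered: red, teal, pink, jade — 4 points.

4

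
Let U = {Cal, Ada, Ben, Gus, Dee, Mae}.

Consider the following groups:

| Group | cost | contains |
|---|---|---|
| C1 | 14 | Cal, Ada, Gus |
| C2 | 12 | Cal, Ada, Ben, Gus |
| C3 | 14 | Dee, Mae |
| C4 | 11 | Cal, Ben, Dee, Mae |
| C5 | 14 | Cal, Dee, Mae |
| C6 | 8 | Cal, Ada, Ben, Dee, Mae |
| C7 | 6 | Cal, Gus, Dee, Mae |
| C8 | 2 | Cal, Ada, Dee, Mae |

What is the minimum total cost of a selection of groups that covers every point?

14

C6, C7 together cover every point (C6 ∪ C7 = {Cal, Ada, Ben, Gus, Dee, Mae}); total cost 8 + 6 = 14.
No covering selection has total cost below 14.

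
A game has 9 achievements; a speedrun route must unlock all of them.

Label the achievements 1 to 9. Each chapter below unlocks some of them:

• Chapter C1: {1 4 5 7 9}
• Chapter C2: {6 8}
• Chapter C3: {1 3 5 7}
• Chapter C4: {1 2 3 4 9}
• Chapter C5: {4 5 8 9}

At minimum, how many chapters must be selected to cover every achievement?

Take {C2, C3, C4}. Their union is {1, 2, 3, 4, 5, 6, 7, 8, 9}, which is all 9 achievements.
Only C4 contains 2, so C4 is forced; the remaining 4 achievements need at least 2 more chapters (each remaining chapter adds at most 2) — so at least 3 chapters are needed, and 3 is optimal.

3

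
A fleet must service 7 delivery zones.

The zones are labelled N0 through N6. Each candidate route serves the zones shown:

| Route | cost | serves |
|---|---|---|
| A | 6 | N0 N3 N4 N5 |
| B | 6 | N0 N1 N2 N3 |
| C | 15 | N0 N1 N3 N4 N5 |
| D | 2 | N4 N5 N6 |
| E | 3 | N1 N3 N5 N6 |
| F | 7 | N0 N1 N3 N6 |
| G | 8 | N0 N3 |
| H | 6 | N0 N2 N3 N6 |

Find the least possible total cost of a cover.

B, D together cover every zone (B ∪ D = {N0, N1, N2, N3, N4, N5, N6}); total cost 6 + 2 = 8.
No covering selection has total cost below 8.

8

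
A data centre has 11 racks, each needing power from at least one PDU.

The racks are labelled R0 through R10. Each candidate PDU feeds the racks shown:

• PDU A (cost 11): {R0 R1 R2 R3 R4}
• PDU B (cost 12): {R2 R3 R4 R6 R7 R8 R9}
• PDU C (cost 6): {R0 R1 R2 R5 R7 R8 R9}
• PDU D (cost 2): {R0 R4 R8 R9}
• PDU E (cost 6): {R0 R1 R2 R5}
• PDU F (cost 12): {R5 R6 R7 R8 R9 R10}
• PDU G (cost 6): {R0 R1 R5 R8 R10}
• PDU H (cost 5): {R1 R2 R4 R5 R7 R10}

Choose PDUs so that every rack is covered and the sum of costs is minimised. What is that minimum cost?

B, G together cover every rack (B ∪ G = {R0, R1, R2, R3, R4, R5, R6, R7, R8, R9, R10}); total cost 12 + 6 = 18.
The greedy pick D, H, B costs 19; no covering selection beats 18.

18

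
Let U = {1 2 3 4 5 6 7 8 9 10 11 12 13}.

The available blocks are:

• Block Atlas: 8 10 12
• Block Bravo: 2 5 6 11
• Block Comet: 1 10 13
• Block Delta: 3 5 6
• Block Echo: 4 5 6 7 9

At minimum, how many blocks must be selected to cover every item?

5

Atlas and Bravo and Comet and Delta and Echo together: Atlas ∪ Bravo ∪ Comet ∪ Delta ∪ Echo = {1, 2, 3, 4, 5, 6, 7, 8, 9, 10, 11, 12, 13} — every item is covered.
Only Delta contains 3, so Delta is forced; the remaining 10 items need at least 4 more blocks (each remaining block adds at most 3) — so at least 5 blocks are needed, and 5 is optimal.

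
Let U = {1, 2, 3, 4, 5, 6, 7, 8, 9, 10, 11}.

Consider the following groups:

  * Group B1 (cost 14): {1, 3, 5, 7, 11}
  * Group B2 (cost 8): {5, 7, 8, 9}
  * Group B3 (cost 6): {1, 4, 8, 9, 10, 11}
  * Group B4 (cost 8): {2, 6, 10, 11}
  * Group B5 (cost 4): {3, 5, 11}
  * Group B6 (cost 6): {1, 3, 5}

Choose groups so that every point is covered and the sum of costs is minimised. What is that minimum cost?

26

B2, B3, B4, B5 together cover every point (B2 ∪ B3 ∪ B4 ∪ B5 = {1, 2, 3, 4, 5, 6, 7, 8, 9, 10, 11}); total cost 8 + 6 + 8 + 4 = 26.
No covering selection has total cost below 26.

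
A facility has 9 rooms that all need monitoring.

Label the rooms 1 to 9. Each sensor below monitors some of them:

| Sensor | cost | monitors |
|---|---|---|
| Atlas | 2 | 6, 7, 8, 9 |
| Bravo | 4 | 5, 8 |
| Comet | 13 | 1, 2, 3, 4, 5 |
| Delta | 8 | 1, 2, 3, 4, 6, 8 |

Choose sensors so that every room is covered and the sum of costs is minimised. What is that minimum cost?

Atlas, Bravo, Delta together cover every room (Atlas ∪ Bravo ∪ Delta = {1, 2, 3, 4, 5, 6, 7, 8, 9}); total cost 2 + 4 + 8 = 14.
No covering selection has total cost below 14.

14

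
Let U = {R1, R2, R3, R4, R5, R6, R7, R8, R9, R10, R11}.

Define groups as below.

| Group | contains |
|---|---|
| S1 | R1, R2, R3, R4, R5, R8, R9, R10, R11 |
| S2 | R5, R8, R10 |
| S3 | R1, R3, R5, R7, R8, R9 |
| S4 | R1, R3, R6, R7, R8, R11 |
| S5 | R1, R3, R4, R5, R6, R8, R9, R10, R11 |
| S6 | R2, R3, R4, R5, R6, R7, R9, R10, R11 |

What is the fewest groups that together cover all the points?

2

S1 and S4 cover everything between them: the union {R1, R2, R3, R4, R5, R6, R7, R8, R9, R10, R11} is all of U.
No single group has all 11 points (the largest, S1, has 9), so 2 is optimal.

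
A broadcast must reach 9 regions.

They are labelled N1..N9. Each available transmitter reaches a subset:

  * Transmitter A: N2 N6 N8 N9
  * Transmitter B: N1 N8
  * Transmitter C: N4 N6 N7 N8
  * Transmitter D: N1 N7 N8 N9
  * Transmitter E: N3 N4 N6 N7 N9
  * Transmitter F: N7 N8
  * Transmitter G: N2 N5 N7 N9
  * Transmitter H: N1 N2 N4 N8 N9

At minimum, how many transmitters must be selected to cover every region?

D and E and G together: D ∪ E ∪ G = {N1, N2, N3, N4, N5, N6, N7, N8, N9} — every region is covered.
Only E contains N3, so E is forced; the remaining 4 regions need at least 2 more transmitters (each remaining transmitter adds at most 3) — so at least 3 transmitters are needed, and 3 is optimal.

3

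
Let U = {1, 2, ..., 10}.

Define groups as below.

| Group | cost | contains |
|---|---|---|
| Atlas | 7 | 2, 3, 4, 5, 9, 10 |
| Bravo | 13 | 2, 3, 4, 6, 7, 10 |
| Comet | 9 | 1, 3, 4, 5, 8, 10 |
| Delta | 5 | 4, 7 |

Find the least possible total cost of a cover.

29

Atlas, Bravo, Comet together cover every item (Atlas ∪ Bravo ∪ Comet = {1, 2, 3, 4, 5, 6, 7, 8, 9, 10}); total cost 7 + 13 + 9 = 29.
The greedy pick Atlas, Comet, Delta, Bravo costs 34; no covering selection beats 29.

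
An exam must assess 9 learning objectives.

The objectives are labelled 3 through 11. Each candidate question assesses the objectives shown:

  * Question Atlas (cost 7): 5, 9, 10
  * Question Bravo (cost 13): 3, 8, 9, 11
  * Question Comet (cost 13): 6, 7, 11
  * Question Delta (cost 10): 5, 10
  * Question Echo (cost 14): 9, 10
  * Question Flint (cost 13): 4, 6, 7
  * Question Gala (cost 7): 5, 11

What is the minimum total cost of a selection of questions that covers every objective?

Atlas, Bravo, Flint together cover every objective (Atlas ∪ Bravo ∪ Flint = {3, 4, 5, 6, 7, 8, 9, 10, 11}); total cost 7 + 13 + 13 = 33.
No covering selection has total cost below 33.

33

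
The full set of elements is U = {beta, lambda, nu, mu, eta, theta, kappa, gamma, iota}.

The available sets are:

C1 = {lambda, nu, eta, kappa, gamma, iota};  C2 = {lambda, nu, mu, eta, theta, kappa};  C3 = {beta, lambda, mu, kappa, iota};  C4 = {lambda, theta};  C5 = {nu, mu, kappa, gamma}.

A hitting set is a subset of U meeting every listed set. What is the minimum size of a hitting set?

2

The 2 elements {theta, kappa} hit every set.
The sets C4, C5 are pairwise disjoint, so any hitting set needs a separate element for each — at least 2. Hence 2 is optimal.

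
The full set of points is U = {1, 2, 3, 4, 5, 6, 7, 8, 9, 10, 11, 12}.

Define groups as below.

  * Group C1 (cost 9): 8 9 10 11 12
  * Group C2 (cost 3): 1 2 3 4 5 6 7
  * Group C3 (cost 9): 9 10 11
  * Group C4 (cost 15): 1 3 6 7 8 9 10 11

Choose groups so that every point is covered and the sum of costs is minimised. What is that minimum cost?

12

C1, C2 together cover every point (C1 ∪ C2 = {1, 2, 3, 4, 5, 6, 7, 8, 9, 10, 11, 12}); total cost 9 + 3 = 12.
No covering selection has total cost below 12.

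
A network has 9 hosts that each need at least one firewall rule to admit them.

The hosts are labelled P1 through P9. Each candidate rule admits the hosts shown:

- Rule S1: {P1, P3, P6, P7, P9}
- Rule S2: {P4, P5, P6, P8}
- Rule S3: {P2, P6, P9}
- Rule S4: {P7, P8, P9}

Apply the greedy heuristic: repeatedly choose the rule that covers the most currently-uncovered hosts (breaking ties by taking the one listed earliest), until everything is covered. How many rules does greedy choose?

Greedy: pick S1 (covers 5 new) → pick S2 (covers 3 new) → pick S3 (covers 1 new). Total picks: 3.

3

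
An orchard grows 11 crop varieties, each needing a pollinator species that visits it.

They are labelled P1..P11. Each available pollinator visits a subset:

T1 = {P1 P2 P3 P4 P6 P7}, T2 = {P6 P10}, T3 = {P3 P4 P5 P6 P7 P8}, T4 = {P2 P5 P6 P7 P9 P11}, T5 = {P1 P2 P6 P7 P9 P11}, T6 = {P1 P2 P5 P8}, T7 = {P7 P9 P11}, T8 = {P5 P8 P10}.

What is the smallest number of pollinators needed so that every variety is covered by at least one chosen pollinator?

Take {T1, T4, T8}. Their union is {P1, P2, P3, P4, P5, P6, P7, P8, P9, P10, P11}, which is all 11 varieties.
No 2 of the 8 pollinators cover everything (all 28 combinations miss at least one variety), so 3 is optimal.

3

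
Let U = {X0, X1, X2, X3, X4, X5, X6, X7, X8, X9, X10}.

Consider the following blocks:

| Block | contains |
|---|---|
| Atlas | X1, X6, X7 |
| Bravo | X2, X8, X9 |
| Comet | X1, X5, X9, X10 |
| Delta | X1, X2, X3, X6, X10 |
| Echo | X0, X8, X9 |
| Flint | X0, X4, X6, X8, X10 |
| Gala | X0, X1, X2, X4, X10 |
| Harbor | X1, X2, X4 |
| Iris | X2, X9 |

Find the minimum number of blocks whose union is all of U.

Take {Atlas, Comet, Delta, Flint}. Their union is {X0, X1, X2, X3, X4, X5, X6, X7, X8, X9, X10}, which is all 11 items.
No 3 of the 9 blocks cover everything (all 84 combinations miss at least one item), so 4 is optimal.

4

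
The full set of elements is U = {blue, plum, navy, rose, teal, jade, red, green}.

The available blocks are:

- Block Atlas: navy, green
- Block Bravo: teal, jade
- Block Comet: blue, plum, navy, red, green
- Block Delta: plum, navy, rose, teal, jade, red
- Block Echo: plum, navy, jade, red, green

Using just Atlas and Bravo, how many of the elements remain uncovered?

4

Union of Atlas, Bravo = {navy, teal, jade, green}.
Not covered: blue, plum, rose, red — 4 elements.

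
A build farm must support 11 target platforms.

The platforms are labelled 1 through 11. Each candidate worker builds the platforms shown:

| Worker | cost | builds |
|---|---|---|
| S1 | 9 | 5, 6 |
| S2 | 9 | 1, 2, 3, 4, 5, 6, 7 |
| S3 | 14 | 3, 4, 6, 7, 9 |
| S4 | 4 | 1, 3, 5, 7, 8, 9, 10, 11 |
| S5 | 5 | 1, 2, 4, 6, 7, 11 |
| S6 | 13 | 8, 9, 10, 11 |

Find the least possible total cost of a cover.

9

S4, S5 together cover every platform (S4 ∪ S5 = {1, 2, 3, 4, 5, 6, 7, 8, 9, 10, 11}); total cost 4 + 5 = 9.
No covering selection has total cost below 9.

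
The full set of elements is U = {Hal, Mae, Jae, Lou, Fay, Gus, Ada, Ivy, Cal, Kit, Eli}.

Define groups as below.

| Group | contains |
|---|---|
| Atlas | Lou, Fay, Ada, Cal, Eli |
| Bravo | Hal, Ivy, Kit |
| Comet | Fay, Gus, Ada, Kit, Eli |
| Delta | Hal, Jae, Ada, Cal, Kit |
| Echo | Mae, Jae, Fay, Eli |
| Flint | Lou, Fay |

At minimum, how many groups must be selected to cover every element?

4

Atlas, Bravo, Comet, and Echo cover everything between them: the union {Hal, Mae, Jae, Lou, Fay, Gus, Ada, Ivy, Cal, Kit, Eli} is all of U.
No 3 of the 6 groups cover everything (all 20 combinations miss at least one element), so 4 is optimal.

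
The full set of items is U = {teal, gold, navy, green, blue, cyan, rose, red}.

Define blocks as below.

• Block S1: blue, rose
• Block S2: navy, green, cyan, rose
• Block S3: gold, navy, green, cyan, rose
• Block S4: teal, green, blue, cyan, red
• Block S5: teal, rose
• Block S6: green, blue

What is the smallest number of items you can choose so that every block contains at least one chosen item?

2

The 2 items {green, rose} hit every block.
The blocks S5, S6 are pairwise disjoint, so any hitting set needs a separate item for each — at least 2. Hence 2 is optimal.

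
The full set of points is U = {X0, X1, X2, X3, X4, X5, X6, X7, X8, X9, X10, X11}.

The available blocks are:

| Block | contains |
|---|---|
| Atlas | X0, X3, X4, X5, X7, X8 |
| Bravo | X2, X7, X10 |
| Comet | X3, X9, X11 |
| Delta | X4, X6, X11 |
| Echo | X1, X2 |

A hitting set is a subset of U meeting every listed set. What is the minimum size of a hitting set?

3

Take H = {X2, X7, X11}. Each listed block contains at least one of these, so H is a hitting set of size 3.
No choice of 2 points meets every block, so 3 is the minimum.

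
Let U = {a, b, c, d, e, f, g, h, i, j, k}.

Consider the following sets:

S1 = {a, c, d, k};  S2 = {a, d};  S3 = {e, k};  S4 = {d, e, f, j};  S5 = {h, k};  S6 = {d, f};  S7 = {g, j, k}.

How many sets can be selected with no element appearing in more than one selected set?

S5, S6 are pairwise disjoint (S5={h,k}; S6={d,f}).
Every remaining set overlaps one of these, and no 3 of the listed sets are pairwise disjoint, so 2 is the maximum.

2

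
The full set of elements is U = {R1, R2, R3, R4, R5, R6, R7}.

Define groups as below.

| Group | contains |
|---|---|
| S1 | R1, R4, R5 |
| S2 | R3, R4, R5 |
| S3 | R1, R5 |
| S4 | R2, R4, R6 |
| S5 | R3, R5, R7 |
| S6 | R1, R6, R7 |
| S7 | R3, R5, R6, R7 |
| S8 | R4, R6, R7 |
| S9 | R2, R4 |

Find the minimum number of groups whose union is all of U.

S2 and S4 and S6 together: S2 ∪ S4 ∪ S6 = {R1, R2, R3, R4, R5, R6, R7} — every element is covered.
No 2 of the 9 groups cover everything (all 36 combinations miss at least one element), so 3 is optimal.

3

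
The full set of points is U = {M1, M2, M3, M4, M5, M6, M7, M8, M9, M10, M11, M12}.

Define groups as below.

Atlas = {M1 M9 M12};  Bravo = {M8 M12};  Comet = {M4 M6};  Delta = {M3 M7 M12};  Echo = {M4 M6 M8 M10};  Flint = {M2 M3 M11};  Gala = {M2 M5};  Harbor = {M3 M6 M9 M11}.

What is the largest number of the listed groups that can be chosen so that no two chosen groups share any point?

3

Bravo, Comet, Gala are pairwise disjoint (Bravo={M8,M12}; Comet={M4,M6}; Gala={M2,M5}).
Every remaining group overlaps one of these, and no 4 of the listed groups are pairwise disjoint, so 3 is the maximum.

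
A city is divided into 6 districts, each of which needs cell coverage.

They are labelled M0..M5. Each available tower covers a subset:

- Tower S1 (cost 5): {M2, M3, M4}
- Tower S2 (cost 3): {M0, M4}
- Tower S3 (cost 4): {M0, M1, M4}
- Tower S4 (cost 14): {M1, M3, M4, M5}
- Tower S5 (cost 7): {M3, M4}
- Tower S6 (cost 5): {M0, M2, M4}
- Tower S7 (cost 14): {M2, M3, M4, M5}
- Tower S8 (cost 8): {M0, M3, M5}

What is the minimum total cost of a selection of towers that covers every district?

17

S3, S6, S8 together cover every district (S3 ∪ S6 ∪ S8 = {M0, M1, M2, M3, M4, M5}); total cost 4 + 5 + 8 = 17.
No covering selection has total cost below 17.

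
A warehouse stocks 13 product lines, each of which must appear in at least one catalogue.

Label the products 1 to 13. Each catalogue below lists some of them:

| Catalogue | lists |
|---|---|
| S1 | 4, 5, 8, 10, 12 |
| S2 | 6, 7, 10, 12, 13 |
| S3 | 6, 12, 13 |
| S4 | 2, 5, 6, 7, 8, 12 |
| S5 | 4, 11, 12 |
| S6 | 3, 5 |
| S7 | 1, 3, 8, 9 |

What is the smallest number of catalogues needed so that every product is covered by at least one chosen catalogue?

4

Take {S2, S4, S5, S7}. Their union is {1, 2, 3, 4, 5, 6, 7, 8, 9, 10, 11, 12, 13}, which is all 13 products.
Only S4 contains 2, so S4 is forced; the remaining 7 products need at least 3 more catalogues (each remaining catalogue adds at most 3) — so at least 4 catalogues are needed, and 4 is optimal.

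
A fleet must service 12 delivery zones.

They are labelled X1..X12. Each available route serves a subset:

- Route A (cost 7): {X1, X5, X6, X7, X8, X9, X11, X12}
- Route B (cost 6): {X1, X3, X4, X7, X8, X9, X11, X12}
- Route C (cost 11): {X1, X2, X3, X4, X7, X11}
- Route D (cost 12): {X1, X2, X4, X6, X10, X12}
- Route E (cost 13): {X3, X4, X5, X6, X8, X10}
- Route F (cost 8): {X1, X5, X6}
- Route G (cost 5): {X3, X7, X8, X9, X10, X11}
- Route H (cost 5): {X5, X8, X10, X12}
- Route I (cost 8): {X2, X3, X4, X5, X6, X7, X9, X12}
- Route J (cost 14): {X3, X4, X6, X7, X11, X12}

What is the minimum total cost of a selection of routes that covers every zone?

19

B, G, I together cover every zone (B ∪ G ∪ I = {X1, X2, X3, X4, X5, X6, X7, X8, X9, X10, X11, X12}); total cost 6 + 5 + 8 = 19.
No covering selection has total cost below 19.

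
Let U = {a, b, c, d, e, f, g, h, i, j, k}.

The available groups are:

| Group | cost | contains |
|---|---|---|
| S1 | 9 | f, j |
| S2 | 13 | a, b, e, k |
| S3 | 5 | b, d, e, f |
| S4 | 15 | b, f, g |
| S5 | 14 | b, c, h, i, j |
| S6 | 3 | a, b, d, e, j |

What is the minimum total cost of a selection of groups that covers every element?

45

S2, S4, S5, S6 together cover every element (S2 ∪ S4 ∪ S5 ∪ S6 = {a, b, c, d, e, f, g, h, i, j, k}); total cost 13 + 15 + 14 + 3 = 45.
The greedy pick S6, S5, S3, S2, S4 costs 50; no covering selection beats 45.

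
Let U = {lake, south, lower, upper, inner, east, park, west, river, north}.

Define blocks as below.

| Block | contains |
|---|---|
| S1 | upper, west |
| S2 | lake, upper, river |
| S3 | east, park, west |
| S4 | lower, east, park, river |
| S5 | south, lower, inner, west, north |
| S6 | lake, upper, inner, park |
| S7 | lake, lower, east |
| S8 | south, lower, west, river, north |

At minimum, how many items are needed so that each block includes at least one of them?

3

The 3 items {lake, east, west} hit every block.
No choice of 2 items meets every block, so 3 is the minimum.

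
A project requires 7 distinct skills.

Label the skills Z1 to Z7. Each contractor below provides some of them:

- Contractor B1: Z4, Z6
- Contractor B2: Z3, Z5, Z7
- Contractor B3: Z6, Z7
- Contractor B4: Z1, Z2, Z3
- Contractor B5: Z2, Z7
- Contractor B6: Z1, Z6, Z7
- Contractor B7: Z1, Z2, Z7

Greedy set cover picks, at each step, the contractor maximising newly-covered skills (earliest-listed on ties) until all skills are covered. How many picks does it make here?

Greedy: pick B2 (covers 3 new) → pick B1 (covers 2 new) → pick B4 (covers 2 new). Total picks: 3.

3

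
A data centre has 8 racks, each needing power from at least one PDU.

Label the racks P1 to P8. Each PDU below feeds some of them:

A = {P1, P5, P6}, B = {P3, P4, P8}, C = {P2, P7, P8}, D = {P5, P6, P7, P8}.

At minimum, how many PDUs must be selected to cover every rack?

3

Take {A, B, C}. Their union is {P1, P2, P3, P4, P5, P6, P7, P8}, which is all 8 racks.
Only A contains P1, so A is forced; the remaining 5 racks need at least 2 more PDUs (each remaining PDU adds at most 3) — so at least 3 PDUs are needed, and 3 is optimal.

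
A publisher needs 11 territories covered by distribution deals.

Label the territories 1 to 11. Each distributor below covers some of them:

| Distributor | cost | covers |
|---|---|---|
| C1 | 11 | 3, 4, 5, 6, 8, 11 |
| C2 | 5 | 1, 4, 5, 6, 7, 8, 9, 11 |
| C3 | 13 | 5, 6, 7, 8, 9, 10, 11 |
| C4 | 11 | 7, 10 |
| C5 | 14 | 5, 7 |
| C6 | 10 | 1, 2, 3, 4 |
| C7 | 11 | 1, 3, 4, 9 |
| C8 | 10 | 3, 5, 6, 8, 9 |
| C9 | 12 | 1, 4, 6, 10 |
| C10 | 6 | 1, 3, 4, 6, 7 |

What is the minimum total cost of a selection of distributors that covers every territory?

C3, C6 together cover every territory (C3 ∪ C6 = {1, 2, 3, 4, 5, 6, 7, 8, 9, 10, 11}); total cost 13 + 10 = 23.
The greedy pick C2, C6, C4 costs 26; no covering selection beats 23.

23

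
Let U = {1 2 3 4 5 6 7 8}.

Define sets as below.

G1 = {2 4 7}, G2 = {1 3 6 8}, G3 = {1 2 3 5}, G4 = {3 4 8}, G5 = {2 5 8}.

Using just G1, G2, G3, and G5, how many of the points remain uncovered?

Union of G1, G2, G3, G5 = {1, 2, 3, 4, 5, 6, 7, 8} — that's every point, so 0 are uncovered.

0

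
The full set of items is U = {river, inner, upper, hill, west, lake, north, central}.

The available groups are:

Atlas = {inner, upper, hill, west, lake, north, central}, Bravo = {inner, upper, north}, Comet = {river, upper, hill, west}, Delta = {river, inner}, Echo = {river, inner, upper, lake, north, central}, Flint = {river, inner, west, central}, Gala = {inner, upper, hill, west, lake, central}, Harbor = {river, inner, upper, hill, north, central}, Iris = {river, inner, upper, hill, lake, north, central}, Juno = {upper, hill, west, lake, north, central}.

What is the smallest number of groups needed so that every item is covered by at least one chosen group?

Atlas and Echo cover everything between them: the union {river, inner, upper, hill, west, lake, north, central} is all of U.
No single group has all 8 items (the largest, Atlas, has 7), so 2 is optimal.

2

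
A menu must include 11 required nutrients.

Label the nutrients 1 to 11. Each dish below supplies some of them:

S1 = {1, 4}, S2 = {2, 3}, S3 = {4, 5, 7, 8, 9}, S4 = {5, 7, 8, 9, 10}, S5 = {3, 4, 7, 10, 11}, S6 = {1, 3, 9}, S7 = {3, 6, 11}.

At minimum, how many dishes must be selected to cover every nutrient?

S1 and S2 and S4 and S7 together: S1 ∪ S2 ∪ S4 ∪ S7 = {1, 2, 3, 4, 5, 6, 7, 8, 9, 10, 11} — every nutrient is covered.
No 3 of the 7 dishes cover everything (all 35 combinations miss at least one nutrient), so 4 is optimal.

4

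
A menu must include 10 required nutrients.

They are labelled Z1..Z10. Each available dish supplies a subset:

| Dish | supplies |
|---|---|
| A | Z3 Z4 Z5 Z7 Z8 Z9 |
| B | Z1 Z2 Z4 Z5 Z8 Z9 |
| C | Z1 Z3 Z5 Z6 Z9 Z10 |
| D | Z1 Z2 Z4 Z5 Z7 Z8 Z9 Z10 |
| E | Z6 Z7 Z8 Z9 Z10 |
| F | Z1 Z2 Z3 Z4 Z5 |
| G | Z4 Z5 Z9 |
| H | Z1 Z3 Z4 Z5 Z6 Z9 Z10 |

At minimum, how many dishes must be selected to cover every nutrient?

C and D together: C ∪ D = {Z1, Z2, Z3, Z4, Z5, Z6, Z7, Z8, Z9, Z10} — every nutrient is covered.
No single dish has all 10 nutrients (the largest, D, has 8), so 2 is optimal.

2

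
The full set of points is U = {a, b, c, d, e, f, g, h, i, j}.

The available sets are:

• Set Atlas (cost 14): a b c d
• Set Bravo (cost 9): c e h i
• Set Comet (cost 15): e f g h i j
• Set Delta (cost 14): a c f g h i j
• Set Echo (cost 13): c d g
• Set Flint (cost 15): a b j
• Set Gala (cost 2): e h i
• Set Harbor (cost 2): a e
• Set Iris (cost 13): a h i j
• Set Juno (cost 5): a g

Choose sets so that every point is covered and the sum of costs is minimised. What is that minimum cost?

29

Atlas, Comet together cover every point (Atlas ∪ Comet = {a, b, c, d, e, f, g, h, i, j}); total cost 14 + 15 = 29.
The greedy pick Gala, Harbor, Delta, Atlas costs 32; no covering selection beats 29.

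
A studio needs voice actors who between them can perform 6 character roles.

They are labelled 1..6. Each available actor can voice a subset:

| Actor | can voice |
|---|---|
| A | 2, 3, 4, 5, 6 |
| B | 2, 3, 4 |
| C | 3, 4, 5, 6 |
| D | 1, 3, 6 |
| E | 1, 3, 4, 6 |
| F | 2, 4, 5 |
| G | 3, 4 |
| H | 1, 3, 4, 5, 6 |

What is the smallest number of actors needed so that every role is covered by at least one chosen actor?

2

A and H together: A ∪ H = {1, 2, 3, 4, 5, 6} — every role is covered.
No single actor has all 6 roles (the largest, A, has 5), so 2 is optimal.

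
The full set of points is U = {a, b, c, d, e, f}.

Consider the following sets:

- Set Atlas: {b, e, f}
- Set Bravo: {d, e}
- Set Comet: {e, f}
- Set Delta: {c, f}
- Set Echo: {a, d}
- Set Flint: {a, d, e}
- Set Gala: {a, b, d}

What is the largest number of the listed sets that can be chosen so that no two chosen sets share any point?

2

Delta, Flint are pairwise disjoint (Delta={c,f}; Flint={a,d,e}).
Every remaining set overlaps one of these, and no 3 of the listed sets are pairwise disjoint, so 2 is the maximum.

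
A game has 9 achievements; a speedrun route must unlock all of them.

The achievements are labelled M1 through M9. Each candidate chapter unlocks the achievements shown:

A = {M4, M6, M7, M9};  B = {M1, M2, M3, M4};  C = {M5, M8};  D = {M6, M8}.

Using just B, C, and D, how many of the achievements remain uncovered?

Union of B, C, D = {M1, M2, M3, M4, M5, M6, M8}.
Not covered: M7, M9 — 2 achievements.

2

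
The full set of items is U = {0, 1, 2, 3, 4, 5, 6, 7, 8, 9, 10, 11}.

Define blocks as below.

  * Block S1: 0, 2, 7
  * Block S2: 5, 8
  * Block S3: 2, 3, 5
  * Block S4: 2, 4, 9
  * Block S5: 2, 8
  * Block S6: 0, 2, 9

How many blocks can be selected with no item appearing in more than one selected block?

S1, S2 are pairwise disjoint (S1={0,2,7}; S2={5,8}).
Every remaining block overlaps one of these, and no 3 of the listed blocks are pairwise disjoint, so 2 is the maximum.

2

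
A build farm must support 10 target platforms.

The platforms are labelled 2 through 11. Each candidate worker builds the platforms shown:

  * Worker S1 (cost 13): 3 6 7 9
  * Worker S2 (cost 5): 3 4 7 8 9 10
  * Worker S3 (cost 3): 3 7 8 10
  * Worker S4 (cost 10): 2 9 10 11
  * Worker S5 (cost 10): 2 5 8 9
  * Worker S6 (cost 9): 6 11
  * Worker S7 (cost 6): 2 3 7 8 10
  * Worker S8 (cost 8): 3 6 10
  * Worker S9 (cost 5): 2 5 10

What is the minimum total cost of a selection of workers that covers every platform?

19

S2, S6, S9 together cover every platform (S2 ∪ S6 ∪ S9 = {2, 3, 4, 5, 6, 7, 8, 9, 10, 11}); total cost 5 + 9 + 5 = 19.
The greedy pick S3, S2, S9, S6 costs 22; no covering selection beats 19.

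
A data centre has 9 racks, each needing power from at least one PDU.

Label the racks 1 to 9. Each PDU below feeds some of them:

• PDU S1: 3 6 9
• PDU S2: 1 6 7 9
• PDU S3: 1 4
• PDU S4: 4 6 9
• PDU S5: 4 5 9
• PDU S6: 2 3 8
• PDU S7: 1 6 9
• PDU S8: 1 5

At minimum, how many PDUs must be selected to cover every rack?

S2 and S5 and S6 together: S2 ∪ S5 ∪ S6 = {1, 2, 3, 4, 5, 6, 7, 8, 9} — every rack is covered.
Each PDU has at most 4 racks, and 2·4 = 8 < 9 — so at least 3 PDUs are needed, and 3 is optimal.

3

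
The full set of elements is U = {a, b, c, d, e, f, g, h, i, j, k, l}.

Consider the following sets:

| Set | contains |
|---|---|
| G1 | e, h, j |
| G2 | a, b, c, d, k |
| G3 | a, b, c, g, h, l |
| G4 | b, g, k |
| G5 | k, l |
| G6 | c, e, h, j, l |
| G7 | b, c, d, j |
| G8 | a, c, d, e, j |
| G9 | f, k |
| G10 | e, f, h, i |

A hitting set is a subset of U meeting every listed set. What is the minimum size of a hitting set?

3

Take T = {h, j, k}. Each listed set contains at least one of these, so T is a hitting set of size 3.
The sets G5, G7, G10 are pairwise disjoint, so any hitting set needs a separate element for each — at least 3. Hence 3 is optimal.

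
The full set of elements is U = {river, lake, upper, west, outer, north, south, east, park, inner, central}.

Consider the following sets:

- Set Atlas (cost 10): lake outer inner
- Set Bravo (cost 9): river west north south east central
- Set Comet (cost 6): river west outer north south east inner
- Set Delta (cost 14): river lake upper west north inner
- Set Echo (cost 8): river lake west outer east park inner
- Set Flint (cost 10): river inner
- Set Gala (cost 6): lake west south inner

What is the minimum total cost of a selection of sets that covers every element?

Bravo, Delta, Echo together cover every element (Bravo ∪ Delta ∪ Echo = {river, lake, upper, west, outer, north, south, east, park, inner, central}); total cost 9 + 14 + 8 = 31.
The greedy pick Comet, Echo, Bravo, Delta costs 37; no covering selection beats 31.

31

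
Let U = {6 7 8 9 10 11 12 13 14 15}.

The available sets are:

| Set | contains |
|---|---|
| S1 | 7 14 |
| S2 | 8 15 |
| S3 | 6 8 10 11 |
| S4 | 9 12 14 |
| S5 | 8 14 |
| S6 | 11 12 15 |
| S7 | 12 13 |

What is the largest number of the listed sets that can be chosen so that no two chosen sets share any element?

S1, S2, S7 are pairwise disjoint (S1={7,14}; S2={8,15}; S7={12,13}).
Every remaining set overlaps one of these, and no 4 of the listed sets are pairwise disjoint, so 3 is the maximum.

3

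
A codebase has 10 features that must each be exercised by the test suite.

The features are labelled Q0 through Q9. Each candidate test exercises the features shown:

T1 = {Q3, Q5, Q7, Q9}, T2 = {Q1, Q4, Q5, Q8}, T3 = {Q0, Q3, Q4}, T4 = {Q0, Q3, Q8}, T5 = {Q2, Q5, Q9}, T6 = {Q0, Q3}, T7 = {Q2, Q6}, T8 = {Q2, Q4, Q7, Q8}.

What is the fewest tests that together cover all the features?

4

T1 and T2 and T4 and T7 together: T1 ∪ T2 ∪ T4 ∪ T7 = {Q0, Q1, Q2, Q3, Q4, Q5, Q6, Q7, Q8, Q9} — every feature is covered.
No 3 of the 8 tests cover everything (all 56 combinations miss at least one feature), so 4 is optimal.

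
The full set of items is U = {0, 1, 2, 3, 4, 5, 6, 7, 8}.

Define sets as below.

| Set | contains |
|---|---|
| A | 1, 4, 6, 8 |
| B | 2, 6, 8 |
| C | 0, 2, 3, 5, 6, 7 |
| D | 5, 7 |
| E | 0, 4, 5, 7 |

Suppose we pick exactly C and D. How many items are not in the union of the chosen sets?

3

Union of C, D = {0, 2, 3, 5, 6, 7}.
Not covered: 1, 4, 8 — 3 items.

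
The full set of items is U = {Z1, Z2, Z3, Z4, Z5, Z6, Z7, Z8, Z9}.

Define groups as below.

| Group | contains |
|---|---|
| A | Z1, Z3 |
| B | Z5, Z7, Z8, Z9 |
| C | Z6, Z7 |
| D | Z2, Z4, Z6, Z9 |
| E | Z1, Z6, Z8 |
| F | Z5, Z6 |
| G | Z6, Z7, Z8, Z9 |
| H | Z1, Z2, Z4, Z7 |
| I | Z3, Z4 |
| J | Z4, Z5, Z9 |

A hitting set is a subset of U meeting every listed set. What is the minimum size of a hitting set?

Take T = {Z3, Z4, Z6, Z7}. Each listed group contains at least one of these, so T is a hitting set of size 4.
No choice of 3 items meets every group, so 4 is the minimum.

4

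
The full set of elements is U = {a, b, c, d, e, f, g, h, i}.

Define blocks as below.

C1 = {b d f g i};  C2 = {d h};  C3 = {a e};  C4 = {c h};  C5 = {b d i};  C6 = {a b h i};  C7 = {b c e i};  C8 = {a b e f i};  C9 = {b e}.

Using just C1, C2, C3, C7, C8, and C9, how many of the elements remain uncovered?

0

Union of C1, C2, C3, C7, C8, C9 = {a, b, c, d, e, f, g, h, i} — that's every element, so 0 are uncovered.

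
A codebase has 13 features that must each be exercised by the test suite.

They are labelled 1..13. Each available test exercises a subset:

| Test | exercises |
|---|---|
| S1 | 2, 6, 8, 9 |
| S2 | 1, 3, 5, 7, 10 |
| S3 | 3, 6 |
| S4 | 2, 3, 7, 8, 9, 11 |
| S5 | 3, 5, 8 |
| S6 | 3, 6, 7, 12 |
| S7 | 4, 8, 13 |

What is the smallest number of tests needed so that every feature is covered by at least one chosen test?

4

S2 and S4 and S6 and S7 together: S2 ∪ S4 ∪ S6 ∪ S7 = {1, 2, 3, 4, 5, 6, 7, 8, 9, 10, 11, 12, 13} — every feature is covered.
Only S4 contains 11, so S4 is forced; the remaining 7 features need at least 3 more tests (each remaining test adds at most 3) — so at least 4 tests are needed, and 4 is optimal.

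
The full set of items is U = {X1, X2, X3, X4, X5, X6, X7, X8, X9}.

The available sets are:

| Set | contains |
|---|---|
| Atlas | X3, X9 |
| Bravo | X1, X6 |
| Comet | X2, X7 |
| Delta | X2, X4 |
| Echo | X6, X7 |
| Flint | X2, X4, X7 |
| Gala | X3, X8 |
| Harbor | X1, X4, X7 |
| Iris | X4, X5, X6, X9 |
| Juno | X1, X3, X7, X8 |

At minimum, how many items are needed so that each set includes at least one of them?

Take H = {X3, X4, X6, X7}. Each listed set contains at least one of these, so H is a hitting set of size 4.
No choice of 3 items meets every set, so 4 is the minimum.

4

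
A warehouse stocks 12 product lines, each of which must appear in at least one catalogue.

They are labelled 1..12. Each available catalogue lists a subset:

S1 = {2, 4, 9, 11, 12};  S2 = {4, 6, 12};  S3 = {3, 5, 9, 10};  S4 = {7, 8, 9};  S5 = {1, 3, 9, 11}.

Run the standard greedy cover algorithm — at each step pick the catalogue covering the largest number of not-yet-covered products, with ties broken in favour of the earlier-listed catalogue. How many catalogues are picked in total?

Greedy: pick S1 (covers 5 new) → pick S3 (covers 3 new) → pick S4 (covers 2 new) → pick S2 (covers 1 new) → pick S5 (covers 1 new). Total picks: 5.

5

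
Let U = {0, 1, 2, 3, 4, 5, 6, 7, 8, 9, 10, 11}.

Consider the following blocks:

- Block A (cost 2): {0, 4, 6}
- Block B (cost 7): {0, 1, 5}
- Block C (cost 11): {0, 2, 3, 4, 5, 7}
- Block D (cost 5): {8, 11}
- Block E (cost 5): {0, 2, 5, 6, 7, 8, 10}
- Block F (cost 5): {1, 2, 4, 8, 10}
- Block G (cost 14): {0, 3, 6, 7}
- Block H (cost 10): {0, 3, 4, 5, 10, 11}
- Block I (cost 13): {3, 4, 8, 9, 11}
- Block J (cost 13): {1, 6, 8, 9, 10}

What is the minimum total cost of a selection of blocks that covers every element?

23

E, F, I together cover every element (E ∪ F ∪ I = {0, 1, 2, 3, 4, 5, 6, 7, 8, 9, 10, 11}); total cost 5 + 5 + 13 = 23.
The greedy pick A, E, I, F costs 25; no covering selection beats 23.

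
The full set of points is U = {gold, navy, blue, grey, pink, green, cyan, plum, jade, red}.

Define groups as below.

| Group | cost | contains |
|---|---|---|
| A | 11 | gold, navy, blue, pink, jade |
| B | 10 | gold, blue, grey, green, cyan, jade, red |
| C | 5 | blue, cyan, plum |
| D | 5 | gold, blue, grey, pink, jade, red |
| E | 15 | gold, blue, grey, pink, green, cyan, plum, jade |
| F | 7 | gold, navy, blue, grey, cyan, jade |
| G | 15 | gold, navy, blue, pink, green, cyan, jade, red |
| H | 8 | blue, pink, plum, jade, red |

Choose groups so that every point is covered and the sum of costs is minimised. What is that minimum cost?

25

B, F, H together cover every point (B ∪ F ∪ H = {gold, navy, blue, grey, pink, green, cyan, plum, jade, red}); total cost 10 + 7 + 8 = 25.
The greedy pick D, C, F, B costs 27; no covering selection beats 25.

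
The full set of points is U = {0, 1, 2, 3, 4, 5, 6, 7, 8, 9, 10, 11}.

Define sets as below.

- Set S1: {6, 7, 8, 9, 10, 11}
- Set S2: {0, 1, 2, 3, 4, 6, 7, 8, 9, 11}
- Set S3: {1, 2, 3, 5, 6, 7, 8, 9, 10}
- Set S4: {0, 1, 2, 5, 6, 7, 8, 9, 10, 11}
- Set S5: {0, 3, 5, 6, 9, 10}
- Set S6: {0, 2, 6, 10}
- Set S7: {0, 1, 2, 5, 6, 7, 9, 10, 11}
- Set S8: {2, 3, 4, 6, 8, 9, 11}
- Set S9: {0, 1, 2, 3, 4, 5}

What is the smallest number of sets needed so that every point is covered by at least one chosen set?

S1 and S9 together: S1 ∪ S9 = {0, 1, 2, 3, 4, 5, 6, 7, 8, 9, 10, 11} — every point is covered.
No single set has all 12 points (the largest, S2, has 10), so 2 is optimal.

2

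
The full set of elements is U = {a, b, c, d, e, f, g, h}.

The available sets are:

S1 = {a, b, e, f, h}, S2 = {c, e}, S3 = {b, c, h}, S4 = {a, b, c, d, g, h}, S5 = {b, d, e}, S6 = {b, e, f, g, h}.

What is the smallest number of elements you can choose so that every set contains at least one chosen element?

T = {b, e} meets every set (each contains at least one member of T), and |T| = 2.
No single element lies in every set, so at least 2 are needed and 2 is optimal.

2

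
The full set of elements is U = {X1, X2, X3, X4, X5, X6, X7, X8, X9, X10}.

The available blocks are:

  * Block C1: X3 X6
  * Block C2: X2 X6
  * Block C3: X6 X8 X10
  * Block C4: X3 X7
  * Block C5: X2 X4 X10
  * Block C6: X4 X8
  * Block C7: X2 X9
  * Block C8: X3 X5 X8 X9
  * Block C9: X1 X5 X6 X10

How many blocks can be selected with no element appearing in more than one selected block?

C4, C6, C7, C9 are pairwise disjoint (C4={X3,X7}; C6={X4,X8}; C7={X2,X9}; C9={X1,X5,X6,X10}).
Every remaining block overlaps one of these, and no 5 of the listed blocks are pairwise disjoint, so 4 is the maximum.

4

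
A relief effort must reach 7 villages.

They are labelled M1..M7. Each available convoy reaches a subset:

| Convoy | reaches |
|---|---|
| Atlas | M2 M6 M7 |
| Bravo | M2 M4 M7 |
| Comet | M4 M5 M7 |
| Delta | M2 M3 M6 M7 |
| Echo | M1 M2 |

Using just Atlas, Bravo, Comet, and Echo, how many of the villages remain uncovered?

Union of Atlas, Bravo, Comet, Echo = {M1, M2, M4, M5, M6, M7}.
Not covered: M3 — 1 village.

1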